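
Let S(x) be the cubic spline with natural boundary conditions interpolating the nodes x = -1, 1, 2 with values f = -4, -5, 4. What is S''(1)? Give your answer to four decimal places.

Let M_i = S''(x_i). Step sizes h_i = 2, 1; slopes of the chords Δ_i = (y_(i+1) - y_i)/h_i = -1/2, 9.
  2·M_0 + 6·M_1 + 1·M_2 = 6(Δ_1 - Δ_0) = 57
Natural end conditions: M_0 = M_2 = 0.
Hence M_0 = 0, M_1 = 19/2, M_2 = 0.

9.5000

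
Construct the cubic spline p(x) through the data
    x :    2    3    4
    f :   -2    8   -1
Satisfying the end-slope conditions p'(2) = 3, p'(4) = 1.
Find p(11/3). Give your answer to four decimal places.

1.1667

With M_i denoting the second derivative at x_i, h_i = 1, 1, and Δ_i = (y_(i+1) − y_i)/h_i = 10, -9:
  1·M_0 + 4·M_1 + 1·M_2 = 6(Δ_1 - Δ_0) = -114
Clamped end conditions give two more equations: 2h_0·M_0 + h_0·M_1 = 6(Δ_0 - p'(2)) = 42 and h_1·M_1 + 2h_1·M_2 = 6(p'(4) - Δ_1) = 60.
Solving the tridiagonal system: M_0 = 97/2, M_1 = -55, M_2 = 115/2.
On [3, 4], p(x) = 8 - 1/4·(x - 3) - 55/2·(x - 3)² + 75/4·(x - 3)³.
With (x - 3) = 2/3: p(11/3) = 7/6.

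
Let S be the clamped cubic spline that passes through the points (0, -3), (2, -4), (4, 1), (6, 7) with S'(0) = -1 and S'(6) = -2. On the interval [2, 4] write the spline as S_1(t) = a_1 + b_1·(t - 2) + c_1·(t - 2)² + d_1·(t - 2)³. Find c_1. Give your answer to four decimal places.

0.8833

Let m_i = S''(x_i). Step sizes h_i = 2, 2, 2; slopes of the chords Δ_i = (y_(i+1) - y_i)/h_i = -1/2, 5/2, 3.
  2·m_0 + 8·m_1 + 2·m_2 = 6(Δ_1 - Δ_0) = 18
  2·m_1 + 8·m_2 + 2·m_3 = 6(Δ_2 - Δ_1) = 3
Clamped end conditions give two more equations: 2h_0·m_0 + h_0·m_1 = 6(Δ_0 - S'(0)) = 3 and h_2·m_2 + 2h_2·m_3 = 6(S'(6) - Δ_2) = -30.
Forward elimination and back-substitution give m_0 = -2/15, m_1 = 53/30, m_2 = 31/15, m_3 = -128/15.
On [2, 4], with S_1(t) = a_1 + b_1·(t - 2) + c_1·(t - 2)² + d_1·(t - 2)³: c_1 = m_1/2 = 53/60, d_1 = (m_2 - m_1)/(6h_1) = 1/40, b_1 = Δ_1 - h_1(2m_1 + m_2)/6 = 19/30.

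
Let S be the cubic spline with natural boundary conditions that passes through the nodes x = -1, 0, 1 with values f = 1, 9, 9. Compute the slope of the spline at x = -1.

10

Let m_i = S''(x_i). Step sizes h_i = 1, 1; slopes of the chords Δ_i = (y_(i+1) - y_i)/h_i = 8, 0.
  1·m_0 + 4·m_1 + 1·m_2 = 6(Δ_1 - Δ_0) = -48
Natural end conditions: m_0 = m_2 = 0.
Solving the tridiagonal system: m_0 = 0, m_1 = -12, m_2 = 0.
On [-1, 0], S'(x) = b_0 + 2c_0·(x + 1) + 3d_0·(x + 1)² with b_0 = Δ_0 - h_0(2m_0 + m_1)/6 = 10, c_0 = m_0/2 = 0, d_0 = (m_1 - m_0)/(6h_0) = -2. So S'(-1) = 10.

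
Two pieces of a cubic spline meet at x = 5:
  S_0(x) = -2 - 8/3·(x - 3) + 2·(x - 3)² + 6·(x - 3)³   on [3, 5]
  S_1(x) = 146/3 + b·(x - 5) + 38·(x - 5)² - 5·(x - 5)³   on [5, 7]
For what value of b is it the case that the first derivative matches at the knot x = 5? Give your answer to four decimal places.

77.3333

S_0'(x) = -8/3 + 4·(x - 3) + 18·(x - 3)², so S_0'(5) = 232/3. On the right, S_1'(5) = b, so b = 232/3.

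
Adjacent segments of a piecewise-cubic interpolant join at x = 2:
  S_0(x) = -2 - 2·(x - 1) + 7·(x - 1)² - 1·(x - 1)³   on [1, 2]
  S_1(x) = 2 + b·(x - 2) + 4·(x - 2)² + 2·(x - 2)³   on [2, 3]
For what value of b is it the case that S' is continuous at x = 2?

9

S_0'(x) = -2 + 14·(x - 1) - 3·(x - 1)², so S_0'(2) = 9. On the right, S_1'(2) = b, so b = 9.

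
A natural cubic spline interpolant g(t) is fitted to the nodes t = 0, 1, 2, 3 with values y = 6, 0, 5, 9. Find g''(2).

Put σ_i = g'' at the i-th knot. Here h = (1, 1, 1) and Δ = (-6, 5, 4), so the interior equations h_(i-1)·σ_(i-1) + 2(h_(i-1)+h_i)·σ_i + h_i·σ_(i+1) = 6(Δ_i − Δ_(i-1)) read
  1·σ_0 + 4·σ_1 + 1·σ_2 = 6(Δ_1 - Δ_0) = 66
  1·σ_1 + 4·σ_2 + 1·σ_3 = 6(Δ_2 - Δ_1) = -6
Natural end conditions: σ_0 = σ_3 = 0.
Hence σ_0 = 0, σ_1 = 18, σ_2 = -6, σ_3 = 0.

-6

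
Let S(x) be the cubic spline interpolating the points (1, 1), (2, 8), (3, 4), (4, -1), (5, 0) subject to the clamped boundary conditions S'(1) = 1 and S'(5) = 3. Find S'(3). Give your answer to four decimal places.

Write m_i for S''(x_i). With h_i = 1, 1, 1, 1 and divided differences Δ_i = 7, -4, -5, 1, the continuity of S' gives the tridiagonal system
  1·m_0 + 4·m_1 + 1·m_2 = 6(Δ_1 - Δ_0) = -66
  1·m_1 + 4·m_2 + 1·m_3 = 6(Δ_2 - Δ_1) = -6
  1·m_2 + 4·m_3 + 1·m_4 = 6(Δ_3 - Δ_2) = 36
Clamped end conditions give two more equations: 2h_0·m_0 + h_0·m_1 = 6(Δ_0 - S'(1)) = 36 and h_3·m_3 + 2h_3·m_4 = 6(S'(5) - Δ_3) = 12.
Hence m_0 = 851/28, m_1 = -347/14, m_2 = 11/4, m_3 = 109/14, m_4 = 59/28.
On [3, 4], S'(x) = b_2 + 2c_2·(x - 3) + 3d_2·(x - 3)² with b_2 = Δ_2 - h_2(2m_2 + m_3)/6 = -101/14, c_2 = m_2/2 = 11/8, d_2 = (m_3 - m_2)/(6h_2) = 47/56. So S'(3) = -101/14.

-7.2143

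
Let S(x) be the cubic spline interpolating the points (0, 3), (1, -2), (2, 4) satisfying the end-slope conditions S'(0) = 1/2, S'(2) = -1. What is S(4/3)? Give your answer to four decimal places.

Put σ_i = S'' at the i-th knot. Here h = (1, 1) and Δ = (-5, 6), so the interior equations h_(i-1)·σ_(i-1) + 2(h_(i-1)+h_i)·σ_i + h_i·σ_(i+1) = 6(Δ_i − Δ_(i-1)) read
  1·σ_0 + 4·σ_1 + 1·σ_2 = 6(Δ_1 - Δ_0) = 66
Clamped end conditions give two more equations: 2h_0·σ_0 + h_0·σ_1 = 6(Δ_0 - S'(0)) = -33 and h_1·σ_1 + 2h_1·σ_2 = 6(S'(2) - Δ_1) = -42.
Hence σ_0 = -135/4, σ_1 = 69/2, σ_2 = -153/4.
On [1, 2], S(x) = -2 + 7/8·(x - 1) + 69/4·(x - 1)² - 97/8·(x - 1)³.
With (x - 1) = 1/3: S(4/3) = -13/54.

-0.2407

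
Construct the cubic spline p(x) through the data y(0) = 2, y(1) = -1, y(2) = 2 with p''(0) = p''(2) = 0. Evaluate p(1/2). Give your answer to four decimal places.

Let M_i = p''(x_i). Step sizes h_i = 1, 1; slopes of the chords Δ_i = (y_(i+1) - y_i)/h_i = -3, 3.
  1·M_0 + 4·M_1 + 1·M_2 = 6(Δ_1 - Δ_0) = 36
Natural end conditions: M_0 = M_2 = 0.
Solving the tridiagonal system: M_0 = 0, M_1 = 9, M_2 = 0.
On [0, 1], p(x) = 2 - 9/2·x + 0·x² + 3/2·x³.
With x = 1/2: p(1/2) = -1/16.

-0.0625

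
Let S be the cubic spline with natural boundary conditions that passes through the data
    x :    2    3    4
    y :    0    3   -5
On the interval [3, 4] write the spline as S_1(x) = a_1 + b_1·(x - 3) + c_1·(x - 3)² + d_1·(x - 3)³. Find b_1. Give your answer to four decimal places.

-2.5000

Put σ_i = S'' at the i-th knot. Here h = (1, 1) and Δ = (3, -8), so the interior equations h_(i-1)·σ_(i-1) + 2(h_(i-1)+h_i)·σ_i + h_i·σ_(i+1) = 6(Δ_i − Δ_(i-1)) read
  1·σ_0 + 4·σ_1 + 1·σ_2 = 6(Δ_1 - Δ_0) = -66
Natural end conditions: σ_0 = σ_2 = 0.
Solving: σ_0 = 0, σ_1 = -33/2, σ_2 = 0.
On [3, 4], with S_1(x) = a_1 + b_1·(x - 3) + c_1·(x - 3)² + d_1·(x - 3)³: c_1 = σ_1/2 = -33/4, d_1 = (σ_2 - σ_1)/(6h_1) = 11/4, b_1 = Δ_1 - h_1(2σ_1 + σ_2)/6 = -5/2.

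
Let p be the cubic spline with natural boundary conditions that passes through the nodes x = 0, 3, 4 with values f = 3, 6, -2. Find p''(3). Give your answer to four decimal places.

-6.7500

Let m_i = p''(x_i). Step sizes h_i = 3, 1; slopes of the chords Δ_i = (y_(i+1) - y_i)/h_i = 1, -8.
  3·m_0 + 8·m_1 + 1·m_2 = 6(Δ_1 - Δ_0) = -54
Natural end conditions: m_0 = m_2 = 0.
Forward elimination and back-substitution give m_0 = 0, m_1 = -27/4, m_2 = 0.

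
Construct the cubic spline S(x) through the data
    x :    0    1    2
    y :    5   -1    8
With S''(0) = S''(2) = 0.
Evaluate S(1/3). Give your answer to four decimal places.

1.8889

Put M_i = S'' at the i-th knot. Here h = (1, 1) and Δ = (-6, 9), so the interior equations h_(i-1)·M_(i-1) + 2(h_(i-1)+h_i)·M_i + h_i·M_(i+1) = 6(Δ_i − Δ_(i-1)) read
  1·M_0 + 4·M_1 + 1·M_2 = 6(Δ_1 - Δ_0) = 90
Natural end conditions: M_0 = M_2 = 0.
Forward elimination and back-substitution give M_0 = 0, M_1 = 45/2, M_2 = 0.
On [0, 1], S(x) = 5 - 39/4·x + 0·x² + 15/4·x³.
With x = 1/3: S(1/3) = 17/9.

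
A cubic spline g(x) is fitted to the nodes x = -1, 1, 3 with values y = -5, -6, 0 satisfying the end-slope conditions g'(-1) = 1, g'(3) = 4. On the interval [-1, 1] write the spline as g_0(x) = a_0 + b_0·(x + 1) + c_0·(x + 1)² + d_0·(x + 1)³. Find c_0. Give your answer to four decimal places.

With σ_i denoting the second derivative at x_i, h_i = 2, 2, and Δ_i = (y_(i+1) − y_i)/h_i = -1/2, 3:
  2·σ_0 + 8·σ_1 + 2·σ_2 = 6(Δ_1 - Δ_0) = 21
Clamped end conditions give two more equations: 2h_0·σ_0 + h_0·σ_1 = 6(Δ_0 - g'(-1)) = -9 and h_1·σ_1 + 2h_1·σ_2 = 6(g'(3) - Δ_1) = 6.
Forward elimination and back-substitution give σ_0 = -33/8, σ_1 = 15/4, σ_2 = -3/8.
On [-1, 1], with g_0(x) = a_0 + b_0·(x + 1) + c_0·(x + 1)² + d_0·(x + 1)³: c_0 = σ_0/2 = -33/16, d_0 = (σ_1 - σ_0)/(6h_0) = 21/32, b_0 = Δ_0 - h_0(2σ_0 + σ_1)/6 = 1.

-2.0625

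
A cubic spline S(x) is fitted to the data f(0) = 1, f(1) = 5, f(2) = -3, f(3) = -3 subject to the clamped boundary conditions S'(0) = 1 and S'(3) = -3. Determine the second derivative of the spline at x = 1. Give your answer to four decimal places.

Put σ_i = S'' at the i-th knot. Here h = (1, 1, 1) and Δ = (4, -8, 0), so the interior equations h_(i-1)·σ_(i-1) + 2(h_(i-1)+h_i)·σ_i + h_i·σ_(i+1) = 6(Δ_i − Δ_(i-1)) read
  1·σ_0 + 4·σ_1 + 1·σ_2 = 6(Δ_1 - Δ_0) = -72
  1·σ_1 + 4·σ_2 + 1·σ_3 = 6(Δ_2 - Δ_1) = 48
Clamped end conditions give two more equations: 2h_0·σ_0 + h_0·σ_1 = 6(Δ_0 - S'(0)) = 18 and h_2·σ_2 + 2h_2·σ_3 = 6(S'(3) - Δ_2) = -18.
Solving: σ_0 = 362/15, σ_1 = -454/15, σ_2 = 374/15, σ_3 = -322/15.

-30.2667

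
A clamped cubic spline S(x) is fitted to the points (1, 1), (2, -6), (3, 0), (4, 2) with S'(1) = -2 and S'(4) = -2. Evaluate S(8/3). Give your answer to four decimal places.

-2.7407

Write σ_i for S''(x_i). With h_i = 1, 1, 1 and divided differences Δ_i = -7, 6, 2, the continuity of S' gives the tridiagonal system
  1·σ_0 + 4·σ_1 + 1·σ_2 = 6(Δ_1 - Δ_0) = 78
  1·σ_1 + 4·σ_2 + 1·σ_3 = 6(Δ_2 - Δ_1) = -24
Clamped end conditions give two more equations: 2h_0·σ_0 + h_0·σ_1 = 6(Δ_0 - S'(1)) = -30 and h_2·σ_2 + 2h_2·σ_3 = 6(S'(4) - Δ_2) = -24.
Solving: σ_0 = -30, σ_1 = 30, σ_2 = -12, σ_3 = -6.
On [2, 3], S(x) = -6 - 2·(x - 2) + 15·(x - 2)² - 7·(x - 2)³.
With (x - 2) = 2/3: S(8/3) = -74/27.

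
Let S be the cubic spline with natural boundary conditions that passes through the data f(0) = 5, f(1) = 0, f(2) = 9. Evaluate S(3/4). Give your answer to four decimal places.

0.1016

Put M_i = S'' at the i-th knot. Here h = (1, 1) and Δ = (-5, 9), so the interior equations h_(i-1)·M_(i-1) + 2(h_(i-1)+h_i)·M_i + h_i·M_(i+1) = 6(Δ_i − Δ_(i-1)) read
  1·M_0 + 4·M_1 + 1·M_2 = 6(Δ_1 - Δ_0) = 84
Natural end conditions: M_0 = M_2 = 0.
Hence M_0 = 0, M_1 = 21, M_2 = 0.
On [0, 1], S(t) = 5 - 17/2·t + 0·t² + 7/2·t³.
With t = 3/4: S(3/4) = 13/128.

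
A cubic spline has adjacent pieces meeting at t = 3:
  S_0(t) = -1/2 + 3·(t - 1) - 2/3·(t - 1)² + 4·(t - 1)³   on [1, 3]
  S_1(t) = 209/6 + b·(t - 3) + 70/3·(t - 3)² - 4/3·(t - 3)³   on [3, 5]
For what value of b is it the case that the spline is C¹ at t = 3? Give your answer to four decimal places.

48.3333

S_0'(t) = 3 - 4/3·(t - 1) + 12·(t - 1)², so S_0'(3) = 145/3. On the right, S_1'(3) = b, so b = 145/3.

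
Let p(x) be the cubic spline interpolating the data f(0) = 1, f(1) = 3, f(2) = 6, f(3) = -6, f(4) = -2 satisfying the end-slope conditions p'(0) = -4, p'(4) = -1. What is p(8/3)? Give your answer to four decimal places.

-2.8624

Put M_i = p'' at the i-th knot. Here h = (1, 1, 1, 1) and Δ = (2, 3, -12, 4), so the interior equations h_(i-1)·M_(i-1) + 2(h_(i-1)+h_i)·M_i + h_i·M_(i+1) = 6(Δ_i − Δ_(i-1)) read
  1·M_0 + 4·M_1 + 1·M_2 = 6(Δ_1 - Δ_0) = 6
  1·M_1 + 4·M_2 + 1·M_3 = 6(Δ_2 - Δ_1) = -90
  1·M_2 + 4·M_3 + 1·M_4 = 6(Δ_3 - Δ_2) = 96
Clamped end conditions give two more equations: 2h_0·M_0 + h_0·M_1 = 6(Δ_0 - p'(0)) = 36 and h_3·M_3 + 2h_3·M_4 = 6(p'(4) - Δ_3) = -30.
Solving the tridiagonal system: M_0 = 207/14, M_1 = 45/7, M_2 = -69/2, M_3 = 291/7, M_4 = -501/14.
On [2, 3], p(x) = 6 - 52/7·(x - 2) - 69/4·(x - 2)² + 355/28·(x - 2)³.
With (x - 2) = 2/3: p(8/3) = -541/189.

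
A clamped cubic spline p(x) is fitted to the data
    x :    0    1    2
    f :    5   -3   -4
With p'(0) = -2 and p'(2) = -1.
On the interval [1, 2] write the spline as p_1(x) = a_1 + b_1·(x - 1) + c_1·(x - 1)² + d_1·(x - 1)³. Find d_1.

Let M_i = p''(x_i). Step sizes h_i = 1, 1; slopes of the chords Δ_i = (y_(i+1) - y_i)/h_i = -8, -1.
  1·M_0 + 4·M_1 + 1·M_2 = 6(Δ_1 - Δ_0) = 42
Clamped end conditions give two more equations: 2h_0·M_0 + h_0·M_1 = 6(Δ_0 - p'(0)) = -36 and h_1·M_1 + 2h_1·M_2 = 6(p'(2) - Δ_1) = 0.
Solving the tridiagonal system: M_0 = -28, M_1 = 20, M_2 = -10.
On [1, 2], with p_1(x) = a_1 + b_1·(x - 1) + c_1·(x - 1)² + d_1·(x - 1)³: c_1 = M_1/2 = 10, d_1 = (M_2 - M_1)/(6h_1) = -5, b_1 = Δ_1 - h_1(2M_1 + M_2)/6 = -6.

-5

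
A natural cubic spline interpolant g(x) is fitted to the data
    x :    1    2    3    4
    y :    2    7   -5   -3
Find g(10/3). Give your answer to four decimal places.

Put M_i = g'' at the i-th knot. Here h = (1, 1, 1) and Δ = (5, -12, 2), so the interior equations h_(i-1)·M_(i-1) + 2(h_(i-1)+h_i)·M_i + h_i·M_(i+1) = 6(Δ_i − Δ_(i-1)) read
  1·M_0 + 4·M_1 + 1·M_2 = 6(Δ_1 - Δ_0) = -102
  1·M_1 + 4·M_2 + 1·M_3 = 6(Δ_2 - Δ_1) = 84
Natural end conditions: M_0 = M_3 = 0.
Solving the tridiagonal system: M_0 = 0, M_1 = -164/5, M_2 = 146/5, M_3 = 0.
On [3, 4], g(x) = -5 - 116/15·(x - 3) + 73/5·(x - 3)² - 73/15·(x - 3)³.
With (x - 3) = 1/3: g(10/3) = -497/81.

-6.1358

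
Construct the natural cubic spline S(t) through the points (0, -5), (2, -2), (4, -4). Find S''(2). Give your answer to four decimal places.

Let M_i = S''(x_i). Step sizes h_i = 2, 2; slopes of the chords Δ_i = (y_(i+1) - y_i)/h_i = 3/2, -1.
  2·M_0 + 8·M_1 + 2·M_2 = 6(Δ_1 - Δ_0) = -15
Natural end conditions: M_0 = M_2 = 0.
Solving the tridiagonal system: M_0 = 0, M_1 = -15/8, M_2 = 0.

-1.8750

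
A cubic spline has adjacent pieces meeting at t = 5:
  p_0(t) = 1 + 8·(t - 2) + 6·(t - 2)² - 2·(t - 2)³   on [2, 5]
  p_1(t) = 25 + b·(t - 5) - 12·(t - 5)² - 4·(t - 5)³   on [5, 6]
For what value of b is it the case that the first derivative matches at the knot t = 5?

p_0'(t) = 8 + 12·(t - 2) - 6·(t - 2)², so p_0'(5) = -10. On the right, p_1'(5) = b, so b = -10.

-10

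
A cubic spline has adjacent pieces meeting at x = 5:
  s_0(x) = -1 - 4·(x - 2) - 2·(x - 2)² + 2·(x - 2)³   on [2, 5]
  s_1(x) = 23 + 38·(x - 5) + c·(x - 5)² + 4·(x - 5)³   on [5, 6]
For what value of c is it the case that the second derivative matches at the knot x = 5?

16

s_0''(x) = -4 + 12·(x - 2), so s_0''(5) = 32. On the right, s_1''(5) = 2c, so c = 16.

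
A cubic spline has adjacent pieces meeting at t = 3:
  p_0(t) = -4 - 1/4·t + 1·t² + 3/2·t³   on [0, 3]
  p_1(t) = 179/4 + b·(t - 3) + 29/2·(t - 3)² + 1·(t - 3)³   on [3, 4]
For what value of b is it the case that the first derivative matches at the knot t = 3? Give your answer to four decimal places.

46.2500

p_0'(t) = -1/4 + 2·t + 9/2·t², so p_0'(3) = 185/4. On the right, p_1'(3) = b, so b = 185/4.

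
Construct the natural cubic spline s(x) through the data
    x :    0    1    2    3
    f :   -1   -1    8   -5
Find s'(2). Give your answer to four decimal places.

-0.0667

With σ_i denoting the second derivative at x_i, h_i = 1, 1, 1, and Δ_i = (y_(i+1) − y_i)/h_i = 0, 9, -13:
  1·σ_0 + 4·σ_1 + 1·σ_2 = 6(Δ_1 - Δ_0) = 54
  1·σ_1 + 4·σ_2 + 1·σ_3 = 6(Δ_2 - Δ_1) = -132
Natural end conditions: σ_0 = σ_3 = 0.
Solving the tridiagonal system: σ_0 = 0, σ_1 = 116/5, σ_2 = -194/5, σ_3 = 0.
On [2, 3], s'(x) = b_2 + 2c_2·(x - 2) + 3d_2·(x - 2)² with b_2 = Δ_2 - h_2(2σ_2 + σ_3)/6 = -1/15, c_2 = σ_2/2 = -97/5, d_2 = (σ_3 - σ_2)/(6h_2) = 97/15. So s'(2) = -1/15.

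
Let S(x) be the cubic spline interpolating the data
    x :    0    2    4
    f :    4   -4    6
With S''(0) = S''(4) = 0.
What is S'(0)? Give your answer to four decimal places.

-6.2500

Write m_i for S''(x_i). With h_i = 2, 2 and divided differences Δ_i = -4, 5, the continuity of S' gives the tridiagonal system
  2·m_0 + 8·m_1 + 2·m_2 = 6(Δ_1 - Δ_0) = 54
Natural end conditions: m_0 = m_2 = 0.
Forward elimination and back-substitution give m_0 = 0, m_1 = 27/4, m_2 = 0.
On [0, 2], S'(x) = b_0 + 2c_0·x + 3d_0·x² with b_0 = Δ_0 - h_0(2m_0 + m_1)/6 = -25/4, c_0 = m_0/2 = 0, d_0 = (m_1 - m_0)/(6h_0) = 9/16. So S'(0) = -25/4.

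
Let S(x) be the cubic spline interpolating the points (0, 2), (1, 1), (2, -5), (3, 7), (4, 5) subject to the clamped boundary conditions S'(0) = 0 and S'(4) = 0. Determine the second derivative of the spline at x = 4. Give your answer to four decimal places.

With M_i denoting the second derivative at x_i, h_i = 1, 1, 1, 1, and Δ_i = (y_(i+1) − y_i)/h_i = -1, -6, 12, -2:
  1·M_0 + 4·M_1 + 1·M_2 = 6(Δ_1 - Δ_0) = -30
  1·M_1 + 4·M_2 + 1·M_3 = 6(Δ_2 - Δ_1) = 108
  1·M_2 + 4·M_3 + 1·M_4 = 6(Δ_3 - Δ_2) = -84
Clamped end conditions give two more equations: 2h_0·M_0 + h_0·M_1 = 6(Δ_0 - S'(0)) = -6 and h_3·M_3 + 2h_3·M_4 = 6(S'(4) - Δ_3) = 12.
Solving the tridiagonal system: M_0 = 27/4, M_1 = -39/2, M_2 = 165/4, M_3 = -75/2, M_4 = 99/4.

24.7500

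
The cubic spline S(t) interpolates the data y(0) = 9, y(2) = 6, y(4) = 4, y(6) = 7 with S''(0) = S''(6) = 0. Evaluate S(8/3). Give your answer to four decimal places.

4.9827

Let σ_i = S''(x_i). Step sizes h_i = 2, 2, 2; slopes of the chords Δ_i = (y_(i+1) - y_i)/h_i = -3/2, -1, 3/2.
  2·σ_0 + 8·σ_1 + 2·σ_2 = 6(Δ_1 - Δ_0) = 3
  2·σ_1 + 8·σ_2 + 2·σ_3 = 6(Δ_2 - Δ_1) = 15
Natural end conditions: σ_0 = σ_3 = 0.
Solving the tridiagonal system: σ_0 = 0, σ_1 = -1/10, σ_2 = 19/10, σ_3 = 0.
On [2, 4], S(t) = 6 - 47/30·(t - 2) - 1/20·(t - 2)² + 1/6·(t - 2)³.
With (t - 2) = 2/3: S(8/3) = 2018/405.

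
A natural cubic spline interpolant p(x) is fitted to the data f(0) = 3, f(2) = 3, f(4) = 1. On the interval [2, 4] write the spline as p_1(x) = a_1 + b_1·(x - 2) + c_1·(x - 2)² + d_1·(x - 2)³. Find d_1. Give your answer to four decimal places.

0.0625

With M_i denoting the second derivative at x_i, h_i = 2, 2, and Δ_i = (y_(i+1) − y_i)/h_i = 0, -1:
  2·M_0 + 8·M_1 + 2·M_2 = 6(Δ_1 - Δ_0) = -6
Natural end conditions: M_0 = M_2 = 0.
Solving the tridiagonal system: M_0 = 0, M_1 = -3/4, M_2 = 0.
On [2, 4], with p_1(x) = a_1 + b_1·(x - 2) + c_1·(x - 2)² + d_1·(x - 2)³: c_1 = M_1/2 = -3/8, d_1 = (M_2 - M_1)/(6h_1) = 1/16, b_1 = Δ_1 - h_1(2M_1 + M_2)/6 = -1/2.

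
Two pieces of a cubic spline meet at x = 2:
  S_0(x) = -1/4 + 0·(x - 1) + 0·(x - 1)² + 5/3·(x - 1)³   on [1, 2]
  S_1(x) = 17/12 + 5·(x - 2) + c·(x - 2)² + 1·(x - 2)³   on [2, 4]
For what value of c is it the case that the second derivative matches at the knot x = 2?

S_0''(x) = 0 + 10·(x - 1), so S_0''(2) = 10. On the right, S_1''(2) = 2c, so c = 5.

5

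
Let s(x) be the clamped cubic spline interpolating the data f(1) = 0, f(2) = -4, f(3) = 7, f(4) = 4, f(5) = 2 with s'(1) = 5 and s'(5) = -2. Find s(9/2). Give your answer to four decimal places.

Write σ_i for s''(x_i). With h_i = 1, 1, 1, 1 and divided differences Δ_i = -4, 11, -3, -2, the continuity of s' gives the tridiagonal system
  1·σ_0 + 4·σ_1 + 1·σ_2 = 6(Δ_1 - Δ_0) = 90
  1·σ_1 + 4·σ_2 + 1·σ_3 = 6(Δ_2 - Δ_1) = -84
  1·σ_2 + 4·σ_3 + 1·σ_4 = 6(Δ_3 - Δ_2) = 6
Clamped end conditions give two more equations: 2h_0·σ_0 + h_0·σ_1 = 6(Δ_0 - s'(1)) = -54 and h_3·σ_3 + 2h_3·σ_4 = 6(s'(5) - Δ_3) = 0.
Hence σ_0 = -1363/28, σ_1 = 607/14, σ_2 = -139/4, σ_3 = 163/14, σ_4 = -163/28.
On [4, 5], s(x) = 4 - 275/56·(x - 4) + 163/28·(x - 4)² - 163/56·(x - 4)³.
With (x - 4) = 1/2: s(9/2) = 1181/448.

2.6362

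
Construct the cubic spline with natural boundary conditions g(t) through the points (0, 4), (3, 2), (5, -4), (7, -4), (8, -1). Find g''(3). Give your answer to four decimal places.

Put σ_i = g'' at the i-th knot. Here h = (3, 2, 2, 1) and Δ = (-2/3, -3, 0, 3), so the interior equations h_(i-1)·σ_(i-1) + 2(h_(i-1)+h_i)·σ_i + h_i·σ_(i+1) = 6(Δ_i − Δ_(i-1)) read
  3·σ_0 + 10·σ_1 + 2·σ_2 = 6(Δ_1 - Δ_0) = -14
  2·σ_1 + 8·σ_2 + 2·σ_3 = 6(Δ_2 - Δ_1) = 18
  2·σ_2 + 6·σ_3 + 1·σ_4 = 6(Δ_3 - Δ_2) = 18
Natural end conditions: σ_0 = σ_4 = 0.
Forward elimination and back-substitution give σ_0 = 0, σ_1 = -95/52, σ_2 = 111/52, σ_3 = 119/52, σ_4 = 0.

-1.8269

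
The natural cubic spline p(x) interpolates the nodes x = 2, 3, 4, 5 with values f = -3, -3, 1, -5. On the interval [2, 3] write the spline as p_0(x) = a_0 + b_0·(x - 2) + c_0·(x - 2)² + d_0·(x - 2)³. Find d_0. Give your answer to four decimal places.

Let M_i = p''(x_i). Step sizes h_i = 1, 1, 1; slopes of the chords Δ_i = (y_(i+1) - y_i)/h_i = 0, 4, -6.
  1·M_0 + 4·M_1 + 1·M_2 = 6(Δ_1 - Δ_0) = 24
  1·M_1 + 4·M_2 + 1·M_3 = 6(Δ_2 - Δ_1) = -60
Natural end conditions: M_0 = M_3 = 0.
Solving the tridiagonal system: M_0 = 0, M_1 = 52/5, M_2 = -88/5, M_3 = 0.
On [2, 3], with p_0(x) = a_0 + b_0·(x - 2) + c_0·(x - 2)² + d_0·(x - 2)³: c_0 = M_0/2 = 0, d_0 = (M_1 - M_0)/(6h_0) = 26/15, b_0 = Δ_0 - h_0(2M_0 + M_1)/6 = -26/15.

1.7333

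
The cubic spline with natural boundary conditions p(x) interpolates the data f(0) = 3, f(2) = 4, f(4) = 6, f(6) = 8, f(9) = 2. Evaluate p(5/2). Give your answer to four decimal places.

Write M_i for p''(x_i). With h_i = 2, 2, 2, 3 and divided differences Δ_i = 1/2, 1, 1, -2, the continuity of p' gives the tridiagonal system
  2·M_0 + 8·M_1 + 2·M_2 = 6(Δ_1 - Δ_0) = 3
  2·M_1 + 8·M_2 + 2·M_3 = 6(Δ_2 - Δ_1) = 0
  2·M_2 + 10·M_3 + 3·M_4 = 6(Δ_3 - Δ_2) = -18
Natural end conditions: M_0 = M_4 = 0.
Solving: M_0 = 0, M_1 = 39/142, M_2 = 57/142, M_3 = -267/142, M_4 = 0.
On [2, 4], p(x) = 4 + 97/142·(x - 2) + 39/284·(x - 2)² + 3/284·(x - 2)³.
With (x - 2) = 1/2: p(5/2) = 9945/2272.

4.3772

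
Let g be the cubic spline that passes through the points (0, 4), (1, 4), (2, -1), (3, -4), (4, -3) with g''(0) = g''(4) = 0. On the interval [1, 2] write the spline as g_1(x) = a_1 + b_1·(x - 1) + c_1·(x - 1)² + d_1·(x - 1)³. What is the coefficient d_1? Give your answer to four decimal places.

2.0536

Let M_i = g''(x_i). Step sizes h_i = 1, 1, 1, 1; slopes of the chords Δ_i = (y_(i+1) - y_i)/h_i = 0, -5, -3, 1.
  1·M_0 + 4·M_1 + 1·M_2 = 6(Δ_1 - Δ_0) = -30
  1·M_1 + 4·M_2 + 1·M_3 = 6(Δ_2 - Δ_1) = 12
  1·M_2 + 4·M_3 + 1·M_4 = 6(Δ_3 - Δ_2) = 24
Natural end conditions: M_0 = M_4 = 0.
Solving the tridiagonal system: M_0 = 0, M_1 = -237/28, M_2 = 27/7, M_3 = 141/28, M_4 = 0.
On [1, 2], with g_1(x) = a_1 + b_1·(x - 1) + c_1·(x - 1)² + d_1·(x - 1)³: c_1 = M_1/2 = -237/56, d_1 = (M_2 - M_1)/(6h_1) = 115/56, b_1 = Δ_1 - h_1(2M_1 + M_2)/6 = -79/28.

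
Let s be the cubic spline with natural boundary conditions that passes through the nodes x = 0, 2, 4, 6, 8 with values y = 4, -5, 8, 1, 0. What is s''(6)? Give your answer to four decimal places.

With M_i denoting the second derivative at x_i, h_i = 2, 2, 2, 2, and Δ_i = (y_(i+1) − y_i)/h_i = -9/2, 13/2, -7/2, -1/2:
  2·M_0 + 8·M_1 + 2·M_2 = 6(Δ_1 - Δ_0) = 66
  2·M_1 + 8·M_2 + 2·M_3 = 6(Δ_2 - Δ_1) = -60
  2·M_2 + 8·M_3 + 2·M_4 = 6(Δ_3 - Δ_2) = 18
Natural end conditions: M_0 = M_4 = 0.
Forward elimination and back-substitution give M_0 = 0, M_1 = 78/7, M_2 = -81/7, M_3 = 36/7, M_4 = 0.

5.1429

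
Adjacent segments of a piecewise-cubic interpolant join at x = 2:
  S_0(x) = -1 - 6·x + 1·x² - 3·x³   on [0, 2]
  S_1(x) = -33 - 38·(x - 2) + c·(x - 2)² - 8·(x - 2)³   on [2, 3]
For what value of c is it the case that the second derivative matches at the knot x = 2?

S_0''(x) = 2 - 18·x, so S_0''(2) = -34. On the right, S_1''(2) = 2c, so c = -17.

-17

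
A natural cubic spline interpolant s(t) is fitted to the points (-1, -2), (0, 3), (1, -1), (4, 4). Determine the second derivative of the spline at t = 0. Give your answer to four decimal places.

Put σ_i = s'' at the i-th knot. Here h = (1, 1, 3) and Δ = (5, -4, 5/3), so the interior equations h_(i-1)·σ_(i-1) + 2(h_(i-1)+h_i)·σ_i + h_i·σ_(i+1) = 6(Δ_i − Δ_(i-1)) read
  1·σ_0 + 4·σ_1 + 1·σ_2 = 6(Δ_1 - Δ_0) = -54
  1·σ_1 + 8·σ_2 + 3·σ_3 = 6(Δ_2 - Δ_1) = 34
Natural end conditions: σ_0 = σ_3 = 0.
Forward elimination and back-substitution give σ_0 = 0, σ_1 = -466/31, σ_2 = 190/31, σ_3 = 0.

-15.0323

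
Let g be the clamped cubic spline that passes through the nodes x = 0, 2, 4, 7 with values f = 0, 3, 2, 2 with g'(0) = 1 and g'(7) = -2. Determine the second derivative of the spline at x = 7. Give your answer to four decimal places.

-2.8108

With m_i denoting the second derivative at x_i, h_i = 2, 2, 3, and Δ_i = (y_(i+1) − y_i)/h_i = 3/2, -1/2, 0:
  2·m_0 + 8·m_1 + 2·m_2 = 6(Δ_1 - Δ_0) = -12
  2·m_1 + 10·m_2 + 3·m_3 = 6(Δ_2 - Δ_1) = 3
Clamped end conditions give two more equations: 2h_0·m_0 + h_0·m_1 = 6(Δ_0 - g'(0)) = 3 and h_2·m_2 + 2h_2·m_3 = 6(g'(7) - Δ_2) = -12.
Hence m_0 = 72/37, m_1 = -177/74, m_2 = 60/37, m_3 = -104/37.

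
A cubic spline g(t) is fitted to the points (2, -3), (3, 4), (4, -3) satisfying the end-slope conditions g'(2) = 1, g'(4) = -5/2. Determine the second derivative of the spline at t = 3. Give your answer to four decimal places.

With M_i denoting the second derivative at x_i, h_i = 1, 1, and Δ_i = (y_(i+1) − y_i)/h_i = 7, -7:
  1·M_0 + 4·M_1 + 1·M_2 = 6(Δ_1 - Δ_0) = -84
Clamped end conditions give two more equations: 2h_0·M_0 + h_0·M_1 = 6(Δ_0 - g'(2)) = 36 and h_1·M_1 + 2h_1·M_2 = 6(g'(4) - Δ_1) = 27.
Hence M_0 = 149/4, M_1 = -77/2, M_2 = 131/4.

-38.5000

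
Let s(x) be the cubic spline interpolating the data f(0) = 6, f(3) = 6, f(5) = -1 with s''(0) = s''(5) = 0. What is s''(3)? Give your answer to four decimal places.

Let m_i = s''(x_i). Step sizes h_i = 3, 2; slopes of the chords Δ_i = (y_(i+1) - y_i)/h_i = 0, -7/2.
  3·m_0 + 10·m_1 + 2·m_2 = 6(Δ_1 - Δ_0) = -21
Natural end conditions: m_0 = m_2 = 0.
Forward elimination and back-substitution give m_0 = 0, m_1 = -21/10, m_2 = 0.

-2.1000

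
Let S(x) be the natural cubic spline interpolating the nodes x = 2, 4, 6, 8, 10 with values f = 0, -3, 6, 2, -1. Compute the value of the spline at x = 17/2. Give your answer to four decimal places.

0.7871

Write m_i for S''(x_i). With h_i = 2, 2, 2, 2 and divided differences Δ_i = -3/2, 9/2, -2, -3/2, the continuity of S' gives the tridiagonal system
  2·m_0 + 8·m_1 + 2·m_2 = 6(Δ_1 - Δ_0) = 36
  2·m_1 + 8·m_2 + 2·m_3 = 6(Δ_2 - Δ_1) = -39
  2·m_2 + 8·m_3 + 2·m_4 = 6(Δ_3 - Δ_2) = 3
Natural end conditions: m_0 = m_4 = 0.
Hence m_0 = 0, m_1 = 699/112, m_2 = -195/28, m_3 = 237/112, m_4 = 0.
On [8, 10], S(x) = 2 - 163/56·(x - 8) + 237/224·(x - 8)² - 79/448·(x - 8)³.
With (x - 8) = 1/2: S(17/2) = 403/512.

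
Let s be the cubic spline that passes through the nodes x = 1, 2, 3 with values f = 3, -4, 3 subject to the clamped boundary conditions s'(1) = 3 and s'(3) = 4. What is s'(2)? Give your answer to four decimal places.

-1.7500

With σ_i denoting the second derivative at x_i, h_i = 1, 1, and Δ_i = (y_(i+1) − y_i)/h_i = -7, 7:
  1·σ_0 + 4·σ_1 + 1·σ_2 = 6(Δ_1 - Δ_0) = 84
Clamped end conditions give two more equations: 2h_0·σ_0 + h_0·σ_1 = 6(Δ_0 - s'(1)) = -60 and h_1·σ_1 + 2h_1·σ_2 = 6(s'(3) - Δ_1) = -18.
Forward elimination and back-substitution give σ_0 = -101/2, σ_1 = 41, σ_2 = -59/2.
On [2, 3], s'(x) = b_1 + 2c_1·(x - 2) + 3d_1·(x - 2)² with b_1 = Δ_1 - h_1(2σ_1 + σ_2)/6 = -7/4, c_1 = σ_1/2 = 41/2, d_1 = (σ_2 - σ_1)/(6h_1) = -47/4. So s'(2) = -7/4.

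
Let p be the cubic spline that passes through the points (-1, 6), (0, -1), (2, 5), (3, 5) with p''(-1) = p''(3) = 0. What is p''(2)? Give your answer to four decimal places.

Put σ_i = p'' at the i-th knot. Here h = (1, 2, 1) and Δ = (-7, 3, 0), so the interior equations h_(i-1)·σ_(i-1) + 2(h_(i-1)+h_i)·σ_i + h_i·σ_(i+1) = 6(Δ_i − Δ_(i-1)) read
  1·σ_0 + 6·σ_1 + 2·σ_2 = 6(Δ_1 - Δ_0) = 60
  2·σ_1 + 6·σ_2 + 1·σ_3 = 6(Δ_2 - Δ_1) = -18
Natural end conditions: σ_0 = σ_3 = 0.
Forward elimination and back-substitution give σ_0 = 0, σ_1 = 99/8, σ_2 = -57/8, σ_3 = 0.

-7.1250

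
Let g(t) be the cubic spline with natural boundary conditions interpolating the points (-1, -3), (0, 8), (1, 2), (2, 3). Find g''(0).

With M_i denoting the second derivative at x_i, h_i = 1, 1, 1, and Δ_i = (y_(i+1) − y_i)/h_i = 11, -6, 1:
  1·M_0 + 4·M_1 + 1·M_2 = 6(Δ_1 - Δ_0) = -102
  1·M_1 + 4·M_2 + 1·M_3 = 6(Δ_2 - Δ_1) = 42
Natural end conditions: M_0 = M_3 = 0.
Hence M_0 = 0, M_1 = -30, M_2 = 18, M_3 = 0.

-30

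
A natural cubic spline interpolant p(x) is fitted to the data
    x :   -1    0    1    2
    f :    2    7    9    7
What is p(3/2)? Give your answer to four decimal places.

8.3250

Put m_i = p'' at the i-th knot. Here h = (1, 1, 1) and Δ = (5, 2, -2), so the interior equations h_(i-1)·m_(i-1) + 2(h_(i-1)+h_i)·m_i + h_i·m_(i+1) = 6(Δ_i − Δ_(i-1)) read
  1·m_0 + 4·m_1 + 1·m_2 = 6(Δ_1 - Δ_0) = -18
  1·m_1 + 4·m_2 + 1·m_3 = 6(Δ_2 - Δ_1) = -24
Natural end conditions: m_0 = m_3 = 0.
Hence m_0 = 0, m_1 = -16/5, m_2 = -26/5, m_3 = 0.
On [1, 2], p(x) = 9 - 4/15·(x - 1) - 13/5·(x - 1)² + 13/15·(x - 1)³.
With (x - 1) = 1/2: p(3/2) = 333/40.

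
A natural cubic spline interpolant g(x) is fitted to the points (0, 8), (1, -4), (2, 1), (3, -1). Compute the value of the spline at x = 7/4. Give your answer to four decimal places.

-0.4375

Put M_i = g'' at the i-th knot. Here h = (1, 1, 1) and Δ = (-12, 5, -2), so the interior equations h_(i-1)·M_(i-1) + 2(h_(i-1)+h_i)·M_i + h_i·M_(i+1) = 6(Δ_i − Δ_(i-1)) read
  1·M_0 + 4·M_1 + 1·M_2 = 6(Δ_1 - Δ_0) = 102
  1·M_1 + 4·M_2 + 1·M_3 = 6(Δ_2 - Δ_1) = -42
Natural end conditions: M_0 = M_3 = 0.
Forward elimination and back-substitution give M_0 = 0, M_1 = 30, M_2 = -18, M_3 = 0.
On [1, 2], g(x) = -4 - 2·(x - 1) + 15·(x - 1)² - 8·(x - 1)³.
With (x - 1) = 3/4: g(7/4) = -7/16.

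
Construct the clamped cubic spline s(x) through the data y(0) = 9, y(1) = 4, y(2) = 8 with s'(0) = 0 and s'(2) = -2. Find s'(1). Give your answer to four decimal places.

Put M_i = s'' at the i-th knot. Here h = (1, 1) and Δ = (-5, 4), so the interior equations h_(i-1)·M_(i-1) + 2(h_(i-1)+h_i)·M_i + h_i·M_(i+1) = 6(Δ_i − Δ_(i-1)) read
  1·M_0 + 4·M_1 + 1·M_2 = 6(Δ_1 - Δ_0) = 54
Clamped end conditions give two more equations: 2h_0·M_0 + h_0·M_1 = 6(Δ_0 - s'(0)) = -30 and h_1·M_1 + 2h_1·M_2 = 6(s'(2) - Δ_1) = -36.
Solving the tridiagonal system: M_0 = -59/2, M_1 = 29, M_2 = -65/2.
On [1, 2], s'(x) = b_1 + 2c_1·(x - 1) + 3d_1·(x - 1)² with b_1 = Δ_1 - h_1(2M_1 + M_2)/6 = -1/4, c_1 = M_1/2 = 29/2, d_1 = (M_2 - M_1)/(6h_1) = -41/4. So s'(1) = -1/4.

-0.2500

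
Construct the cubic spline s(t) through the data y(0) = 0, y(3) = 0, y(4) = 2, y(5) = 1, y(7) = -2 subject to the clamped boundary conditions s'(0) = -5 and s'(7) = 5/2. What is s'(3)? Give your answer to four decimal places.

2.6139

Put m_i = s'' at the i-th knot. Here h = (3, 1, 1, 2) and Δ = (0, 2, -1, -3/2), so the interior equations h_(i-1)·m_(i-1) + 2(h_(i-1)+h_i)·m_i + h_i·m_(i+1) = 6(Δ_i − Δ_(i-1)) read
  3·m_0 + 8·m_1 + 1·m_2 = 6(Δ_1 - Δ_0) = 12
  1·m_1 + 4·m_2 + 1·m_3 = 6(Δ_2 - Δ_1) = -18
  1·m_2 + 6·m_3 + 2·m_4 = 6(Δ_3 - Δ_2) = -3
Clamped end conditions give two more equations: 2h_0·m_0 + h_0·m_1 = 6(Δ_0 - s'(0)) = 30 and h_3·m_3 + 2h_3·m_4 = 6(s'(7) - Δ_3) = 24.
Hence m_0 = 389/79, m_1 = 12/79, m_2 = -315/79, m_3 = -174/79, m_4 = 561/79.
On [3, 4], s'(t) = b_1 + 2c_1·(t - 3) + 3d_1·(t - 3)² with b_1 = Δ_1 - h_1(2m_1 + m_2)/6 = 413/158, c_1 = m_1/2 = 6/79, d_1 = (m_2 - m_1)/(6h_1) = -109/158. So s'(3) = 413/158.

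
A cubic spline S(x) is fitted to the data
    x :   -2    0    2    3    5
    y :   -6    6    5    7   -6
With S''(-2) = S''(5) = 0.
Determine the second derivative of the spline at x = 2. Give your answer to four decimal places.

Put M_i = S'' at the i-th knot. Here h = (2, 2, 1, 2) and Δ = (6, -1/2, 2, -13/2), so the interior equations h_(i-1)·M_(i-1) + 2(h_(i-1)+h_i)·M_i + h_i·M_(i+1) = 6(Δ_i − Δ_(i-1)) read
  2·M_0 + 8·M_1 + 2·M_2 = 6(Δ_1 - Δ_0) = -39
  2·M_1 + 6·M_2 + 1·M_3 = 6(Δ_2 - Δ_1) = 15
  1·M_2 + 6·M_3 + 2·M_4 = 6(Δ_3 - Δ_2) = -51
Natural end conditions: M_0 = M_4 = 0.
Forward elimination and back-substitution give M_0 = 0, M_1 = -1647/256, M_2 = 399/64, M_3 = -1221/128, M_4 = 0.

6.2344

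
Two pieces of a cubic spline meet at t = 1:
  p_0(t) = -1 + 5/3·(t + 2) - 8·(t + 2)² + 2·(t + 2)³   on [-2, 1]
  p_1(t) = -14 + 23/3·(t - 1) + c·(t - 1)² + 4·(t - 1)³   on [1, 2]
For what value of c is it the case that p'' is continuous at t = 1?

p_0''(t) = -16 + 12·(t + 2), so p_0''(1) = 20. On the right, p_1''(1) = 2c, so c = 10.

10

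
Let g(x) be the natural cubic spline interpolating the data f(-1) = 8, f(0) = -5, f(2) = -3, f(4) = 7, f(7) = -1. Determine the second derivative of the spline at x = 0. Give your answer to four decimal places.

With M_i denoting the second derivative at x_i, h_i = 1, 2, 2, 3, and Δ_i = (y_(i+1) − y_i)/h_i = -13, 1, 5, -8/3:
  1·M_0 + 6·M_1 + 2·M_2 = 6(Δ_1 - Δ_0) = 84
  2·M_1 + 8·M_2 + 2·M_3 = 6(Δ_2 - Δ_1) = 24
  2·M_2 + 10·M_3 + 3·M_4 = 6(Δ_3 - Δ_2) = -46
Natural end conditions: M_0 = M_4 = 0.
Solving: M_0 = 0, M_1 = 55/4, M_2 = 3/4, M_3 = -19/4, M_4 = 0.

13.7500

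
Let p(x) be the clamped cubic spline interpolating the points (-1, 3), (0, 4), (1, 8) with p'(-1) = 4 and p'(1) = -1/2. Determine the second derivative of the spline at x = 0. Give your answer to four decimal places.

13.5000

Write M_i for p''(x_i). With h_i = 1, 1 and divided differences Δ_i = 1, 4, the continuity of p' gives the tridiagonal system
  1·M_0 + 4·M_1 + 1·M_2 = 6(Δ_1 - Δ_0) = 18
Clamped end conditions give two more equations: 2h_0·M_0 + h_0·M_1 = 6(Δ_0 - p'(-1)) = -18 and h_1·M_1 + 2h_1·M_2 = 6(p'(1) - Δ_1) = -27.
Hence M_0 = -63/4, M_1 = 27/2, M_2 = -81/4.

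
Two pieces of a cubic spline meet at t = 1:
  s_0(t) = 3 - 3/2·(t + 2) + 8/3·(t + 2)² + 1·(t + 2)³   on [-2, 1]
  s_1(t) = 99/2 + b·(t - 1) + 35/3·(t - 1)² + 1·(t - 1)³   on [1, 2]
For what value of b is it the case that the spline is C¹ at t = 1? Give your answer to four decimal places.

s_0'(t) = -3/2 + 16/3·(t + 2) + 3·(t + 2)², so s_0'(1) = 83/2. On the right, s_1'(1) = b, so b = 83/2.

41.5000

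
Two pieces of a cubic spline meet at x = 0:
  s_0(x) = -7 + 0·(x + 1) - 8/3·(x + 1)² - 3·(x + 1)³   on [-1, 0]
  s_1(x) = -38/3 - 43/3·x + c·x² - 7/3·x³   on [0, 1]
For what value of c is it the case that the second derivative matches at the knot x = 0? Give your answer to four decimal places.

s_0''(x) = -16/3 - 18·(x + 1), so s_0''(0) = -70/3. On the right, s_1''(0) = 2c, so c = -35/3.

-11.6667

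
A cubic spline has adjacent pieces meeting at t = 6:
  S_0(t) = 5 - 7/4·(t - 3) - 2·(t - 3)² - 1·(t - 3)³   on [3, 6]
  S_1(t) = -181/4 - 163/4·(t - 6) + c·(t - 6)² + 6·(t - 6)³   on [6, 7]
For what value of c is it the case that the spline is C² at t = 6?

S_0''(t) = -4 - 6·(t - 3), so S_0''(6) = -22. On the right, S_1''(6) = 2c, so c = -11.

-11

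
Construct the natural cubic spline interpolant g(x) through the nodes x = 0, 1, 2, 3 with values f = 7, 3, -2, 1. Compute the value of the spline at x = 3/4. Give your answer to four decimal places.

Let M_i = g''(x_i). Step sizes h_i = 1, 1, 1; slopes of the chords Δ_i = (y_(i+1) - y_i)/h_i = -4, -5, 3.
  1·M_0 + 4·M_1 + 1·M_2 = 6(Δ_1 - Δ_0) = -6
  1·M_1 + 4·M_2 + 1·M_3 = 6(Δ_2 - Δ_1) = 48
Natural end conditions: M_0 = M_3 = 0.
Solving: M_0 = 0, M_1 = -24/5, M_2 = 66/5, M_3 = 0.
On [0, 1], g(x) = 7 - 16/5·x + 0·x² - 4/5·x³.
With x = 3/4: g(3/4) = 341/80.

4.2625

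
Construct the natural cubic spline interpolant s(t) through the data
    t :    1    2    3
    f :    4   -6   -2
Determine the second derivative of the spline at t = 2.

21

Let m_i = s''(x_i). Step sizes h_i = 1, 1; slopes of the chords Δ_i = (y_(i+1) - y_i)/h_i = -10, 4.
  1·m_0 + 4·m_1 + 1·m_2 = 6(Δ_1 - Δ_0) = 84
Natural end conditions: m_0 = m_2 = 0.
Hence m_0 = 0, m_1 = 21, m_2 = 0.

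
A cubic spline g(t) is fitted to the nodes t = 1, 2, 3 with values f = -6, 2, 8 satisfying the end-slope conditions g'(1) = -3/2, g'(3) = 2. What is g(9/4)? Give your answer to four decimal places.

Write σ_i for g''(x_i). With h_i = 1, 1 and divided differences Δ_i = 8, 6, the continuity of g' gives the tridiagonal system
  1·σ_0 + 4·σ_1 + 1·σ_2 = 6(Δ_1 - Δ_0) = -12
Clamped end conditions give two more equations: 2h_0·σ_0 + h_0·σ_1 = 6(Δ_0 - g'(1)) = 57 and h_1·σ_1 + 2h_1·σ_2 = 6(g'(3) - Δ_1) = -24.
Forward elimination and back-substitution give σ_0 = 133/4, σ_1 = -19/2, σ_2 = -29/4.
On [2, 3], g(t) = 2 + 83/8·(t - 2) - 19/4·(t - 2)² + 3/8·(t - 2)³.
With (t - 2) = 1/4: g(9/4) = 2203/512.

4.3027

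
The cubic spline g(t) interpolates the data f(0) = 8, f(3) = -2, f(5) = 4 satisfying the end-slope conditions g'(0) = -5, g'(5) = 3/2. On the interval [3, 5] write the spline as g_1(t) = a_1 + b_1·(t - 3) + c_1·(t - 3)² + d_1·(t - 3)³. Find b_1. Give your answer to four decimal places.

1.2500

Let σ_i = g''(x_i). Step sizes h_i = 3, 2; slopes of the chords Δ_i = (y_(i+1) - y_i)/h_i = -10/3, 3.
  3·σ_0 + 10·σ_1 + 2·σ_2 = 6(Δ_1 - Δ_0) = 38
Clamped end conditions give two more equations: 2h_0·σ_0 + h_0·σ_1 = 6(Δ_0 - g'(0)) = 10 and h_1·σ_1 + 2h_1·σ_2 = 6(g'(5) - Δ_1) = -9.
Solving the tridiagonal system: σ_0 = -5/6, σ_1 = 5, σ_2 = -19/4.
On [3, 5], with g_1(t) = a_1 + b_1·(t - 3) + c_1·(t - 3)² + d_1·(t - 3)³: c_1 = σ_1/2 = 5/2, d_1 = (σ_2 - σ_1)/(6h_1) = -13/16, b_1 = Δ_1 - h_1(2σ_1 + σ_2)/6 = 5/4.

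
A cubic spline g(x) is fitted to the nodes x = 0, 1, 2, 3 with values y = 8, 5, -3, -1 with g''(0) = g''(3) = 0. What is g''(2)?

With M_i denoting the second derivative at x_i, h_i = 1, 1, 1, and Δ_i = (y_(i+1) − y_i)/h_i = -3, -8, 2:
  1·M_0 + 4·M_1 + 1·M_2 = 6(Δ_1 - Δ_0) = -30
  1·M_1 + 4·M_2 + 1·M_3 = 6(Δ_2 - Δ_1) = 60
Natural end conditions: M_0 = M_3 = 0.
Hence M_0 = 0, M_1 = -12, M_2 = 18, M_3 = 0.

18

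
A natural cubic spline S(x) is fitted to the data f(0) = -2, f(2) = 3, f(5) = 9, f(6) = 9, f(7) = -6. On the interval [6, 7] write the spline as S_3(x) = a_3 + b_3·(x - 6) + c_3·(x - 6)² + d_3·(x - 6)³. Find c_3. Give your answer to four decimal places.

Write σ_i for S''(x_i). With h_i = 2, 3, 1, 1 and divided differences Δ_i = 5/2, 2, 0, -15, the continuity of S' gives the tridiagonal system
  2·σ_0 + 10·σ_1 + 3·σ_2 = 6(Δ_1 - Δ_0) = -3
  3·σ_1 + 8·σ_2 + 1·σ_3 = 6(Δ_2 - Δ_1) = -12
  1·σ_2 + 4·σ_3 + 1·σ_4 = 6(Δ_3 - Δ_2) = -90
Natural end conditions: σ_0 = σ_4 = 0.
Forward elimination and back-substitution give σ_0 = 0, σ_1 = -219/274, σ_2 = 228/137, σ_3 = -6279/274, σ_4 = 0.
On [6, 7], with S_3(x) = a_3 + b_3·(x - 6) + c_3·(x - 6)² + d_3·(x - 6)³: c_3 = σ_3/2 = -6279/548, d_3 = (σ_4 - σ_3)/(6h_3) = 2093/548, b_3 = Δ_3 - h_3(2σ_3 + σ_4)/6 = -2017/274.

-11.4580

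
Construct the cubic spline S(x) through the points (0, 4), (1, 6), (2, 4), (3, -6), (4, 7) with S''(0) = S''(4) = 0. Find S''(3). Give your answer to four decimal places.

39.9643

Let M_i = S''(x_i). Step sizes h_i = 1, 1, 1, 1; slopes of the chords Δ_i = (y_(i+1) - y_i)/h_i = 2, -2, -10, 13.
  1·M_0 + 4·M_1 + 1·M_2 = 6(Δ_1 - Δ_0) = -24
  1·M_1 + 4·M_2 + 1·M_3 = 6(Δ_2 - Δ_1) = -48
  1·M_2 + 4·M_3 + 1·M_4 = 6(Δ_3 - Δ_2) = 138
Natural end conditions: M_0 = M_4 = 0.
Hence M_0 = 0, M_1 = -15/28, M_2 = -153/7, M_3 = 1119/28, M_4 = 0.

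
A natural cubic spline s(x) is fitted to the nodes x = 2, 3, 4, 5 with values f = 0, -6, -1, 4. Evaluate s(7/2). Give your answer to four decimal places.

With M_i denoting the second derivative at x_i, h_i = 1, 1, 1, and Δ_i = (y_(i+1) − y_i)/h_i = -6, 5, 5:
  1·M_0 + 4·M_1 + 1·M_2 = 6(Δ_1 - Δ_0) = 66
  1·M_1 + 4·M_2 + 1·M_3 = 6(Δ_2 - Δ_1) = 0
Natural end conditions: M_0 = M_3 = 0.
Solving the tridiagonal system: M_0 = 0, M_1 = 88/5, M_2 = -22/5, M_3 = 0.
On [3, 4], s(x) = -6 - 2/15·(x - 3) + 44/5·(x - 3)² - 11/3·(x - 3)³.
With (x - 3) = 1/2: s(7/2) = -173/40.

-4.3250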